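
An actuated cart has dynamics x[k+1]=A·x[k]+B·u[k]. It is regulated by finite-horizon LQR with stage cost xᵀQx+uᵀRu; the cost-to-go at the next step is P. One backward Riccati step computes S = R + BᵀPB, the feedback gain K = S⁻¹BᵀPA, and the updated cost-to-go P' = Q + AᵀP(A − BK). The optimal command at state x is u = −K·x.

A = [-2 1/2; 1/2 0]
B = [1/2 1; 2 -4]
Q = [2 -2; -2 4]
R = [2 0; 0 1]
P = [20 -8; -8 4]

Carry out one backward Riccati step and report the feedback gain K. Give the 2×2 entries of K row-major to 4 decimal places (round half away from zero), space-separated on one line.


BᵀP = [-6.0000 4.0000; 52.0000 -24.0000]
S = R + BᵀPB = [2 0; 0 1] + [5.0000 -22.0000; -22.0000 148.0000] = [7.0000 -22.0000; -22.0000 149.0000]
BᵀPA = [14.0000 -3.0000; -116.0000 26.0000]
K = S⁻¹·BᵀPA = [-0.8336 0.2236; -0.9016 0.2075]
A−BK = [-0.6816 0.1807; -1.4392 0.3828]
AᵀP(A−BK) = [4.0841 -1.0590; -1.0590 0.2755]
P' = Q + AᵀP(A−BK) = [6.0841 -3.0590; -3.0590 4.2755]
tr(P') = 10.3596

-0.8336 0.2236 -0.9016 0.2075


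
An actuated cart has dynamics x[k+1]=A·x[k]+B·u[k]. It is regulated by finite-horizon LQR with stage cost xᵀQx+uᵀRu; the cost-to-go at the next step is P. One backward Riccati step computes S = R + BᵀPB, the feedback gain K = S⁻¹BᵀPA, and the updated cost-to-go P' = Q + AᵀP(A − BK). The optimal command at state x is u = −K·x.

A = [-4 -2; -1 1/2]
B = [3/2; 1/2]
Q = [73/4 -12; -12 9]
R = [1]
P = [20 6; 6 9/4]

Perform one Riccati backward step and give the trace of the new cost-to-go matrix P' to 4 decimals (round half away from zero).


35.6842

BᵀP = [33.0000 10.1250]
S = R + BᵀPB = [1] + [54.5625] = [55.5625]
BᵀPA = [-142.1250 -60.9375]
K = S⁻¹·BᵀPA = [-2.5579 -1.0967]
A−BK = [-0.1631 -0.3549; 0.2790 1.0484]
AᵀP(A−BK) = [6.7042 3.0011; 3.0011 1.7300]
P' = Q + AᵀP(A−BK) = [24.9542 -8.9989; -8.9989 10.7300]
tr(P') = 35.6842


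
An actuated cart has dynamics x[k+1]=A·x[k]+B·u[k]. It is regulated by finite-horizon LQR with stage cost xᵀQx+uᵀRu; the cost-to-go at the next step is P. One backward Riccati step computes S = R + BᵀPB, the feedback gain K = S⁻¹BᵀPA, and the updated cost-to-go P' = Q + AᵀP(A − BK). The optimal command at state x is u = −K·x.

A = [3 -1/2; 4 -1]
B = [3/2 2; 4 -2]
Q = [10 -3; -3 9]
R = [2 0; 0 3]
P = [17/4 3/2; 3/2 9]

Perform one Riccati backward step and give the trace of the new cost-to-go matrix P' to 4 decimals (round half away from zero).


BᵀP = [12.3750 38.2500; 5.5000 -15.0000]
S = R + BᵀPB = [2 0; 0 3] + [171.5625 -51.7500; -51.7500 41.0000] = [173.5625 -51.7500; -51.7500 44.0000]
BᵀPA = [190.1250 -44.4375; -43.5000 12.2500]
K = S⁻¹·BᵀPA = [1.2331 -0.2665; 0.4616 -0.0350]
A−BK = [0.2272 -0.0303; -0.0090 -0.0041]
AᵀP(A−BK) = [3.8941 -0.7355; -0.7355 0.1501]
P' = Q + AᵀP(A−BK) = [13.8941 -3.7355; -3.7355 9.1501]
tr(P') = 23.0442

23.0442


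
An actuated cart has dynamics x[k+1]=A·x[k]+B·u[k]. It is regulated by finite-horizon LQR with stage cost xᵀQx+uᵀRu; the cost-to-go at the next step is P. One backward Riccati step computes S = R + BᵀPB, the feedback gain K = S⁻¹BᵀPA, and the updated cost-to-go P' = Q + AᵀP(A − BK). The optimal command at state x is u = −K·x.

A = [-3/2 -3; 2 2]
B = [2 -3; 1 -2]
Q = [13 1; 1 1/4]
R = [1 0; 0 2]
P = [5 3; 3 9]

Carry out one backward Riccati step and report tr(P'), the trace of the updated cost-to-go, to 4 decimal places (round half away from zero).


BᵀP = [13.0000 15.0000; -21.0000 -27.0000]
S = R + BᵀPB = [1 0; 0 2] + [41.0000 -69.0000; -69.0000 117.0000] = [42.0000 -69.0000; -69.0000 119.0000]
BᵀPA = [10.5000 -9.0000; -22.5000 9.0000]
K = S⁻¹·BᵀPA = [-1.2785 -1.8987; -0.9304 -1.0253]
A−BK = [-1.7342 -2.2785; 1.4177 1.8481]
AᵀP(A−BK) = [21.7405 28.3671; 28.3671 37.1392]
P' = Q + AᵀP(A−BK) = [34.7405 29.3671; 29.3671 37.3892]
tr(P') = 72.1297

72.1297


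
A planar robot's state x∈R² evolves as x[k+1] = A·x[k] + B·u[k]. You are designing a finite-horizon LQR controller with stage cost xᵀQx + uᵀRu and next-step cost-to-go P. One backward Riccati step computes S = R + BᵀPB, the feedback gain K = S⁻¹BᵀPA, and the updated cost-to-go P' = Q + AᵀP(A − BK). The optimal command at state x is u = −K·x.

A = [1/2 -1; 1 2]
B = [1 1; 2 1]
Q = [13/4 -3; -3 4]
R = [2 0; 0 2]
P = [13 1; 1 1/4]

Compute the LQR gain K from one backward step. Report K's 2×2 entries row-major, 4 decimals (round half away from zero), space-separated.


0.2629 -0.2371 0.2268 -0.4399

BᵀP = [15.0000 1.5000; 14.0000 1.2500]
S = R + BᵀPB = [2 0; 0 2] + [18.0000 16.5000; 16.5000 15.2500] = [20.0000 16.5000; 16.5000 17.2500]
BᵀPA = [9.0000 -12.0000; 8.2500 -11.5000]
K = S⁻¹·BᵀPA = [0.2629 -0.2371; 0.2268 -0.4399]
A−BK = [0.0103 -0.3230; 0.2474 2.9141]
AᵀP(A−BK) = [0.2629 -0.2371; -0.2371 2.0962]
P' = Q + AᵀP(A−BK) = [3.5129 -3.2371; -3.2371 6.0962]
tr(P') = 9.6091


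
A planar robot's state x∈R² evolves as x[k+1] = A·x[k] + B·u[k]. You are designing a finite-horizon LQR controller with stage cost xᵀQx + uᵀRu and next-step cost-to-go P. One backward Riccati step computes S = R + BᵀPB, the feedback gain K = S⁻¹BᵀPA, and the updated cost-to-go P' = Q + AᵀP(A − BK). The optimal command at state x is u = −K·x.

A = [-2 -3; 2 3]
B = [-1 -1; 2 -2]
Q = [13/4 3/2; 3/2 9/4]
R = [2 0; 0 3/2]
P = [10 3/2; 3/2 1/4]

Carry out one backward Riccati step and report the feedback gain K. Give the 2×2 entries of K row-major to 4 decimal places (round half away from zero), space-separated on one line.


0.4948 0.7423 0.9485 1.4227

BᵀP = [-7.0000 -1.0000; -13.0000 -2.0000]
S = R + BᵀPB = [2 0; 0 3/2] + [5.0000 9.0000; 9.0000 17.0000] = [7.0000 9.0000; 9.0000 18.5000]
BᵀPA = [12.0000 18.0000; 22.0000 33.0000]
K = S⁻¹·BᵀPA = [0.4948 0.7423; 0.9485 1.4227]
A−BK = [-0.5567 -0.8351; 2.9072 4.3608]
AᵀP(A−BK) = [2.1959 3.2938; 3.2938 4.9407]
P' = Q + AᵀP(A−BK) = [5.4459 4.7938; 4.7938 7.1907]
tr(P') = 12.6366


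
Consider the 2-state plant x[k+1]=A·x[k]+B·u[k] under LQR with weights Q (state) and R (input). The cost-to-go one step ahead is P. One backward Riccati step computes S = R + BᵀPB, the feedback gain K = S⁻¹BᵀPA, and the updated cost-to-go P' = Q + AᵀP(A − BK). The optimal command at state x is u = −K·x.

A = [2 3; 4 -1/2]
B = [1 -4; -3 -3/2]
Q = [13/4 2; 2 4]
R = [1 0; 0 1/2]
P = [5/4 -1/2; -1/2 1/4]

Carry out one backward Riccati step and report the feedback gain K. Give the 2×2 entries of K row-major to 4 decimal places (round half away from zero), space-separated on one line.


-0.3609 0.3340 -0.3514 -0.6981

BᵀP = [2.7500 -1.2500; -4.2500 1.6250]
S = R + BᵀPB = [1 0; 0 1/2] + [6.5000 -9.1250; -9.1250 14.5625] = [7.5000 -9.1250; -9.1250 15.0625]
BᵀPA = [0.5000 8.8750; -2.0000 -13.5625]
K = S⁻¹·BᵀPA = [-0.3609 0.3340; -0.3514 -0.6981]
A−BK = [0.9553 -0.1262; 2.3903 -0.5450]
AᵀP(A−BK) = [0.4776 -0.0631; -0.0631 0.3806]
P' = Q + AᵀP(A−BK) = [3.7276 1.9369; 1.9369 4.3806]
tr(P') = 8.1082


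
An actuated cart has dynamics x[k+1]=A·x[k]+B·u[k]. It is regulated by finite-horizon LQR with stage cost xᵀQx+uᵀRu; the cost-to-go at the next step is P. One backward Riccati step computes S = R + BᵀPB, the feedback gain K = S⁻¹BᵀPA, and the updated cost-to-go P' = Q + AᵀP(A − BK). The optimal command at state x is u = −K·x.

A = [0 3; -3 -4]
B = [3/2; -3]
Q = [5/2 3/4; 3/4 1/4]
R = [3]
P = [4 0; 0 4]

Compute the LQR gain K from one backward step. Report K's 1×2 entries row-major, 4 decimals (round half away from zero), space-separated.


0.7500 1.3750

BᵀP = [6.0000 -12.0000]
S = R + BᵀPB = [3] + [45.0000] = [48.0000]
BᵀPA = [36.0000 66.0000]
K = S⁻¹·BᵀPA = [0.7500 1.3750]
A−BK = [-1.1250 0.9375; -0.7500 0.1250]
AᵀP(A−BK) = [9.0000 -1.5000; -1.5000 9.2500]
P' = Q + AᵀP(A−BK) = [11.5000 -0.7500; -0.7500 9.5000]
tr(P') = 21.0000


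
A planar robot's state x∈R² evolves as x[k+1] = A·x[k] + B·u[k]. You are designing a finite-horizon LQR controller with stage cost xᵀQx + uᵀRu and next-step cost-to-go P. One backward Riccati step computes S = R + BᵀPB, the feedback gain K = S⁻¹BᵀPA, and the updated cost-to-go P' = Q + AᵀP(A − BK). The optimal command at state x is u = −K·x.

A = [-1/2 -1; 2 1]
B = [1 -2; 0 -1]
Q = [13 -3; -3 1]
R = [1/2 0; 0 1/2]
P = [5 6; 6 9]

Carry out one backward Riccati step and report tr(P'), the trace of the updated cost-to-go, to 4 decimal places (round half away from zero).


18.2075

BᵀP = [5.0000 6.0000; -16.0000 -21.0000]
S = R + BᵀPB = [1/2 0; 0 1/2] + [5.0000 -16.0000; -16.0000 53.0000] = [5.5000 -16.0000; -16.0000 53.5000]
BᵀPA = [9.5000 1.0000; -34.0000 -5.0000]
K = S⁻¹·BᵀPA = [-0.9346 -0.6928; -0.9150 -0.3007]
A−BK = [-1.3954 -0.9085; 1.0850 0.6993]
AᵀP(A−BK) = [3.0180 1.8595; 1.8595 1.1895]
P' = Q + AᵀP(A−BK) = [16.0180 -1.1405; -1.1405 2.1895]
tr(P') = 18.2075


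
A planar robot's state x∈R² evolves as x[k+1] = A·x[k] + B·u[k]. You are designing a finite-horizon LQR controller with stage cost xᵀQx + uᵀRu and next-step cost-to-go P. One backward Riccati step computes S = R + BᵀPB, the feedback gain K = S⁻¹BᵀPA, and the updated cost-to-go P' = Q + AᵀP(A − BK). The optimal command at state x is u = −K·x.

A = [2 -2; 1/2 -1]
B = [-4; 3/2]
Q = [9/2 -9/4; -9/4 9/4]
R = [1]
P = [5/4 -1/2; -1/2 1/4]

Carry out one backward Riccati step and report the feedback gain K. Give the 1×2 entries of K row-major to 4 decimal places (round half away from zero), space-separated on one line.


BᵀP = [-5.7500 2.3750]
S = R + BᵀPB = [1] + [26.5625] = [27.5625]
BᵀPA = [-10.3125 9.1250]
K = S⁻¹·BᵀPA = [-0.3741 0.3311]
A−BK = [0.5034 -0.6757; 1.0612 -1.4966]
AᵀP(A−BK) = [0.2041 -0.2109; -0.2109 0.2290]
P' = Q + AᵀP(A−BK) = [4.7041 -2.4609; -2.4609 2.4790]
tr(P') = 7.1831

-0.3741 0.3311


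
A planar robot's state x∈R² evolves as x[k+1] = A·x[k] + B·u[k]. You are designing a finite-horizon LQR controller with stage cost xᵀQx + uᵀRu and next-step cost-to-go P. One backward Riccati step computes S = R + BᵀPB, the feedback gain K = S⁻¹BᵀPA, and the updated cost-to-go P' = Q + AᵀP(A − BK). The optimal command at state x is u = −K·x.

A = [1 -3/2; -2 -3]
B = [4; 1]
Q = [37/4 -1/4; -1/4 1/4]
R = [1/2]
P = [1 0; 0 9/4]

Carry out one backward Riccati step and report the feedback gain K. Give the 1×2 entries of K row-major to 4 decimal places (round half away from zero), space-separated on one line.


-0.0267 -0.6800

BᵀP = [4.0000 2.2500]
S = R + BᵀPB = [1/2] + [18.2500] = [18.7500]
BᵀPA = [-0.5000 -12.7500]
K = S⁻¹·BᵀPA = [-0.0267 -0.6800]
A−BK = [1.1067 1.2200; -1.9733 -2.3200]
AᵀP(A−BK) = [9.9867 11.6600; 11.6600 13.8300]
P' = Q + AᵀP(A−BK) = [19.2367 11.4100; 11.4100 14.0800]
tr(P') = 33.3167


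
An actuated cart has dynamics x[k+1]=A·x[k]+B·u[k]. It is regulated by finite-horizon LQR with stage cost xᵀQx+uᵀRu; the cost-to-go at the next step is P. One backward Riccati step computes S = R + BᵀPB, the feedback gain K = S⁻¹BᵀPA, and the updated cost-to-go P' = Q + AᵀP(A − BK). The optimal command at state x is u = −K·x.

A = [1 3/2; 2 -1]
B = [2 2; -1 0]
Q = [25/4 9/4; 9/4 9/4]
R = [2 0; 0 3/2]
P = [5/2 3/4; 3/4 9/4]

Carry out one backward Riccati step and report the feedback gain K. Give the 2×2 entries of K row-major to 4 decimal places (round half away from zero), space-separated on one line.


BᵀP = [4.2500 -0.7500; 5.0000 1.5000]
S = R + BᵀPB = [2 0; 0 3/2] + [9.2500 8.5000; 8.5000 10.0000] = [11.2500 8.5000; 8.5000 11.5000]
BᵀPA = [2.7500 7.1250; 8.0000 6.0000]
K = S⁻¹·BᵀPA = [-0.6368 0.5416; 1.1663 0.1214]
A−BK = [-0.0591 0.1740; 1.3632 -0.4584]
AᵀP(A−BK) = [6.9207 -1.7109; -1.7109 1.0376]
P' = Q + AᵀP(A−BK) = [13.1707 0.5391; 0.5391 3.2876]
tr(P') = 16.4583

-0.6368 0.5416 1.1663 0.1214


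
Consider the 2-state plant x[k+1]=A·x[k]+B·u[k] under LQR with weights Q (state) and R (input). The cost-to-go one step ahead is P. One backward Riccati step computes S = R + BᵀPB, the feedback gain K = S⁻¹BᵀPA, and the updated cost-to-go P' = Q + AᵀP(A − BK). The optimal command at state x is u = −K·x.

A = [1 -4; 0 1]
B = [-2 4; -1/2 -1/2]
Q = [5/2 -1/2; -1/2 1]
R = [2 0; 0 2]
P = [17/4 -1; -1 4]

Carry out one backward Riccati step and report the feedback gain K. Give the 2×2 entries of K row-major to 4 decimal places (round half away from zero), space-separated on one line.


-0.1227 -0.0982 0.1810 -1.0552

BᵀP = [-8.0000 0.0000; 17.5000 -6.0000]
S = R + BᵀPB = [2 0; 0 2] + [16.0000 -32.0000; -32.0000 73.0000] = [18.0000 -32.0000; -32.0000 75.0000]
BᵀPA = [-8.0000 32.0000; 17.5000 -76.0000]
K = S⁻¹·BᵀPA = [-0.1227 -0.0982; 0.1810 -1.0552]
A−BK = [0.0307 0.0245; 0.0291 0.4233]
AᵀP(A−BK) = [0.1012 -0.3190; -0.3190 2.9448]
P' = Q + AᵀP(A−BK) = [2.6012 -0.8190; -0.8190 3.9448]
tr(P') = 6.5460


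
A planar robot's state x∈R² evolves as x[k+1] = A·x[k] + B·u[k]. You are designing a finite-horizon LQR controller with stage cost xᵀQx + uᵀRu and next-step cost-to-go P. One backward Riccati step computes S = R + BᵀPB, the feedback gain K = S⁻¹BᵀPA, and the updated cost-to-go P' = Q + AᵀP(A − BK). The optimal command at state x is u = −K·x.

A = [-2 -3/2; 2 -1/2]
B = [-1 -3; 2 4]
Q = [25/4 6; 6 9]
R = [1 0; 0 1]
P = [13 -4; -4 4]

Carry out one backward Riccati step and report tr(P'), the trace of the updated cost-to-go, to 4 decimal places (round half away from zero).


21.4133

BᵀP = [-21.0000 12.0000; -55.0000 28.0000]
S = R + BᵀPB = [1 0; 0 1] + [45.0000 111.0000; 111.0000 277.0000] = [46.0000 111.0000; 111.0000 278.0000]
BᵀPA = [66.0000 25.5000; 166.0000 68.5000]
K = S⁻¹·BᵀPA = [-0.1670 -1.1017; 0.6638 0.6863]
A−BK = [-0.1756 -0.5428; -0.3212 -1.0418]
AᵀP(A−BK) = [0.8308 1.7880; 1.7880 5.3324]
P' = Q + AᵀP(A−BK) = [7.0808 7.7880; 7.7880 14.3324]
tr(P') = 21.4133


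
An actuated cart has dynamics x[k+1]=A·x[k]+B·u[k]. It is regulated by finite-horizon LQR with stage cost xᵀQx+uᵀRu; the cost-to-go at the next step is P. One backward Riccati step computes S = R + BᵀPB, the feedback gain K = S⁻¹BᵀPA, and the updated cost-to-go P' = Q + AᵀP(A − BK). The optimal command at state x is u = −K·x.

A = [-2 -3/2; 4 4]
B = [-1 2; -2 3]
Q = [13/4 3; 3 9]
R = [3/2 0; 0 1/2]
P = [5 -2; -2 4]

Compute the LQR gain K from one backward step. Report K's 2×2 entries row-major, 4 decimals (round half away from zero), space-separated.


BᵀP = [-1.0000 -6.0000; 4.0000 8.0000]
S = R + BᵀPB = [3/2 0; 0 1/2] + [13.0000 -20.0000; -20.0000 32.0000] = [14.5000 -20.0000; -20.0000 32.5000]
BᵀPA = [-22.0000 -22.5000; 24.0000 26.0000]
K = S⁻¹·BᵀPA = [-3.2982 -2.9649; -1.2912 -1.0246]
A−BK = [-2.7158 -2.4158; 1.2772 1.1439]
AᵀP(A−BK) = [74.4281 66.3614; 66.3614 59.1781]
P' = Q + AᵀP(A−BK) = [77.6781 69.3614; 69.3614 68.1781]
tr(P') = 145.8561

-3.2982 -2.9649 -1.2912 -1.0246


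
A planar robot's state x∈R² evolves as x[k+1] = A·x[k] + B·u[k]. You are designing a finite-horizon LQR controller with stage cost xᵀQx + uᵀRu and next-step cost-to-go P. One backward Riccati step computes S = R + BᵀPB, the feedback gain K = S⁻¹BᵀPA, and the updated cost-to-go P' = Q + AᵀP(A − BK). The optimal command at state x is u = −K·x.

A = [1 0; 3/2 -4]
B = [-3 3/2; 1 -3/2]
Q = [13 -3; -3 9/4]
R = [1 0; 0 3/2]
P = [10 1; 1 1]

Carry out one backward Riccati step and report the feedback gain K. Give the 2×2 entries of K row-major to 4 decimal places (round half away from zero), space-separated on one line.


-0.6482 0.7557 -0.5863 1.4072

BᵀP = [-29.0000 -2.0000; 13.5000 0.0000]
S = R + BᵀPB = [1 0; 0 3/2] + [85.0000 -40.5000; -40.5000 20.2500] = [86.0000 -40.5000; -40.5000 21.7500]
BᵀPA = [-32.0000 8.0000; 13.5000 0.0000]
K = S⁻¹·BᵀPA = [-0.6482 0.7557; -0.5863 1.4072]
A−BK = [-0.0651 0.1564; 1.2687 -2.6450]
AᵀP(A−BK) = [2.4226 -4.8143; -4.8143 9.9544]
P' = Q + AᵀP(A−BK) = [15.4226 -7.8143; -7.8143 12.2044]
tr(P') = 27.6270


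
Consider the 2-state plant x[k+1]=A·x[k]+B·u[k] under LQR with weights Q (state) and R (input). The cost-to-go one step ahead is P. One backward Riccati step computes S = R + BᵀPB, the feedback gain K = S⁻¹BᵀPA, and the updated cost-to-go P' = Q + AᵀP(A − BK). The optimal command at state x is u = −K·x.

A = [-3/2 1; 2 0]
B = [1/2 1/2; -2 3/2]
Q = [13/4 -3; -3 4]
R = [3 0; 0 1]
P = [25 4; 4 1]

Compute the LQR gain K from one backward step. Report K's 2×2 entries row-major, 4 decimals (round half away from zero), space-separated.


-0.7592 0.3686 -1.2285 1.1400

BᵀP = [4.5000 0.0000; 18.5000 3.5000]
S = R + BᵀPB = [3 0; 0 1] + [2.2500 2.2500; 2.2500 14.5000] = [5.2500 2.2500; 2.2500 15.5000]
BᵀPA = [-6.7500 4.5000; -20.7500 18.5000]
K = S⁻¹·BᵀPA = [-0.7592 0.3686; -1.2285 1.1400]
A−BK = [-0.5061 0.2457; 2.3243 -0.9730]
AᵀP(A−BK) = [5.6339 -3.3563; -3.3563 2.2506]
P' = Q + AᵀP(A−BK) = [8.8839 -6.3563; -6.3563 6.2506]
tr(P') = 15.1345


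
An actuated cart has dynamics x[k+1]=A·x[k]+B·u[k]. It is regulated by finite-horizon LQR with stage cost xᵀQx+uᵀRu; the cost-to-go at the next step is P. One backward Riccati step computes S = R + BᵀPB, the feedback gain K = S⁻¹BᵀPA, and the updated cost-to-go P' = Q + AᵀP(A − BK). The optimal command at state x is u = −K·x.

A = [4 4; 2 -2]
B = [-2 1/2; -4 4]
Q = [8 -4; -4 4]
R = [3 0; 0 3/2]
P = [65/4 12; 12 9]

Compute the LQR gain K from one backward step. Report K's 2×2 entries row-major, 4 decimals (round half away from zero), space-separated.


BᵀP = [-80.5000 -60.0000; 56.1250 42.0000]
S = R + BᵀPB = [3 0; 0 3/2] + [401.0000 -280.2500; -280.2500 196.0625] = [404.0000 -280.2500; -280.2500 197.5625]
BᵀPA = [-442.0000 -202.0000; 308.5000 140.5000]
K = S⁻¹·BᵀPA = [-0.6787 -0.4176; 0.5987 0.1188]
A−BK = [2.3432 3.1054; -3.1098 -4.1456]
AᵀP(A−BK) = [3.2942 2.7755; 2.7755 2.9554]
P' = Q + AᵀP(A−BK) = [11.2942 -1.2245; -1.2245 6.9554]
tr(P') = 18.2497

-0.6787 -0.4176 0.5987 0.1188


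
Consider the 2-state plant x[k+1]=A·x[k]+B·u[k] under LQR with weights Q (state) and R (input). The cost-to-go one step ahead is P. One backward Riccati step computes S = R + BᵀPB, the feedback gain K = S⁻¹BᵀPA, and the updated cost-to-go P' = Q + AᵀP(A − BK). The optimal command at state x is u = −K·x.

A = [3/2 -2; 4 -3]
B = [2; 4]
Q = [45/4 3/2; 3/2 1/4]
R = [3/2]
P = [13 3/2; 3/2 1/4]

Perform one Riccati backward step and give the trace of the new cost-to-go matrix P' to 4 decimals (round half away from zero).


13.8712

BᵀP = [32.0000 4.0000]
S = R + BᵀPB = [3/2] + [80.0000] = [81.5000]
BᵀPA = [64.0000 -76.0000]
K = S⁻¹·BᵀPA = [0.7853 -0.9325]
A−BK = [-0.0706 -0.1350; 0.8589 0.7301]
AᵀP(A−BK) = [0.9923 -1.0690; -1.0690 1.3788]
P' = Q + AᵀP(A−BK) = [12.2423 0.4310; 0.4310 1.6288]
tr(P') = 13.8712


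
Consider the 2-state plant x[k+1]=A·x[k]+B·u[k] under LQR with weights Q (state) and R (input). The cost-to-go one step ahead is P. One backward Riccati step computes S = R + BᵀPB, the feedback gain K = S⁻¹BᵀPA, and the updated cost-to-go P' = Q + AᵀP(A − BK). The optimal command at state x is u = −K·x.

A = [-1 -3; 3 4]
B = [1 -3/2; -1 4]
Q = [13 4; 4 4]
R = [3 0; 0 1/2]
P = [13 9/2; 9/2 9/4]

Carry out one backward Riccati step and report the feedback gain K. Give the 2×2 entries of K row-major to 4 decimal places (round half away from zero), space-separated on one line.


0.1096 -1.5139 0.7371 0.6658

BᵀP = [8.5000 2.2500; -1.5000 2.2500]
S = R + BᵀPB = [3 0; 0 1/2] + [6.2500 -3.7500; -3.7500 11.2500] = [9.2500 -3.7500; -3.7500 11.7500]
BᵀPA = [-1.7500 -16.5000; 8.2500 13.5000]
K = S⁻¹·BᵀPA = [0.1096 -1.5139; 0.7371 0.6658]
A−BK = [-0.0040 -0.4875; 0.1612 -0.1770]
AᵀP(A−BK) = [0.3606 -0.6420; -0.6420 11.0330]
P' = Q + AᵀP(A−BK) = [13.3606 3.3580; 3.3580 15.0330]
tr(P') = 28.3937


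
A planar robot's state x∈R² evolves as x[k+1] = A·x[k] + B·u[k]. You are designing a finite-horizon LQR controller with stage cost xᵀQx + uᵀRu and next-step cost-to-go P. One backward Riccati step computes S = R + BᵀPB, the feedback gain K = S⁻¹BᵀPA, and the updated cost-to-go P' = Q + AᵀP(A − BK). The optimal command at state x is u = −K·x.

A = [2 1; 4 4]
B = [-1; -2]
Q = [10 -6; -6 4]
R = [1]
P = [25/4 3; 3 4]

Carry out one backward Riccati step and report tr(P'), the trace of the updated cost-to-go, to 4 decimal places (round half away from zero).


BᵀP = [-12.2500 -11.0000]
S = R + BᵀPB = [1] + [34.2500] = [35.2500]
BᵀPA = [-68.5000 -56.2500]
K = S⁻¹·BᵀPA = [-1.9433 -1.5957]
A−BK = [0.0567 -0.5957; 0.1135 0.8085]
AᵀP(A−BK) = [3.8865 3.1915; 3.1915 4.4894]
P' = Q + AᵀP(A−BK) = [13.8865 -2.8085; -2.8085 8.4894]
tr(P') = 22.3759

22.3759


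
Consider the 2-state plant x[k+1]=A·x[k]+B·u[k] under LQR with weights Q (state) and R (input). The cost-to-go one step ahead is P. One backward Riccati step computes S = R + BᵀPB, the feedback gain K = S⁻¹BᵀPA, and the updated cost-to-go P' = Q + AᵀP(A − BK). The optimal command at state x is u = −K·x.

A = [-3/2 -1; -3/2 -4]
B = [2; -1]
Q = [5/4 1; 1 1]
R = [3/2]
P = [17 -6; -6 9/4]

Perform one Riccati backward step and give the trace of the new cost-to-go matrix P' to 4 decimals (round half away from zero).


4.9631

BᵀP = [40.0000 -14.2500]
S = R + BᵀPB = [3/2] + [94.2500] = [95.7500]
BᵀPA = [-38.6250 17.0000]
K = S⁻¹·BᵀPA = [-0.4034 0.1775]
A−BK = [-0.6932 -1.3551; -1.9034 -3.8225]
AᵀP(A−BK) = [0.7314 0.8577; 0.8577 1.9817]
P' = Q + AᵀP(A−BK) = [1.9814 1.8577; 1.8577 2.9817]
tr(P') = 4.9631


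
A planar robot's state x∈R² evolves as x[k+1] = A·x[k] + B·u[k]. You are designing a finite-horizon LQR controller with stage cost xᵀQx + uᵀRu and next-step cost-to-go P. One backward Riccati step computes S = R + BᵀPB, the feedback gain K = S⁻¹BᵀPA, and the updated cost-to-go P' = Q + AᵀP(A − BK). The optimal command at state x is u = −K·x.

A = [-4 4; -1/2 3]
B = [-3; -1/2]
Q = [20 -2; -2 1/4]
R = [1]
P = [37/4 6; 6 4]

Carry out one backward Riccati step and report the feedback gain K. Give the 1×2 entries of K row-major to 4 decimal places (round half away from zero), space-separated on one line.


1.2881 -1.7724

BᵀP = [-30.7500 -20.0000]
S = R + BᵀPB = [1] + [102.2500] = [103.2500]
BᵀPA = [133.0000 -183.0000]
K = S⁻¹·BᵀPA = [1.2881 -1.7724]
A−BK = [-0.1356 -1.3172; 0.1441 2.1138]
AᵀP(A−BK) = [1.6780 -2.2712; -2.2712 3.6513]
P' = Q + AᵀP(A−BK) = [21.6780 -4.2712; -4.2712 3.9013]
tr(P') = 25.5793


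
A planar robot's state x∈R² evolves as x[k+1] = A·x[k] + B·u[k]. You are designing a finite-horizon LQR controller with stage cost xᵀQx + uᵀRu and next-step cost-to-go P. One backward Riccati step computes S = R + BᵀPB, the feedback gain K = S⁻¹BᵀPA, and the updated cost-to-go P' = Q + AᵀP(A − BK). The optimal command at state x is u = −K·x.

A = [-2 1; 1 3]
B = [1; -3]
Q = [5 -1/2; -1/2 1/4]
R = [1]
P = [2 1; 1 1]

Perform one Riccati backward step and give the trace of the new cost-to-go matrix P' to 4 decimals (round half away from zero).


19.0833

BᵀP = [-1.0000 -2.0000]
S = R + BᵀPB = [1] + [5.0000] = [6.0000]
BᵀPA = [0.0000 -7.0000]
K = S⁻¹·BᵀPA = [0.0000 -1.1667]
A−BK = [-2.0000 2.1667; 1.0000 -0.5000]
AᵀP(A−BK) = [5.0000 -6.0000; -6.0000 8.8333]
P' = Q + AᵀP(A−BK) = [10.0000 -6.5000; -6.5000 9.0833]
tr(P') = 19.0833


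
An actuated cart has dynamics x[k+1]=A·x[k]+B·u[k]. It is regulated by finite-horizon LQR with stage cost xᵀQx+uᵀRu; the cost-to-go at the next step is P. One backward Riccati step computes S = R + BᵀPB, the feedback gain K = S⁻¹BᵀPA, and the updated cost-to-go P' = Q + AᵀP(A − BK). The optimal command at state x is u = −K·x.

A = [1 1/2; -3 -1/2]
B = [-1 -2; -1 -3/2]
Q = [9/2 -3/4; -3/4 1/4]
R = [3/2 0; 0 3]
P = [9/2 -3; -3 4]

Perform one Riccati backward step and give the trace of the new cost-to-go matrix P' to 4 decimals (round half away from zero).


60.2196

BᵀP = [-1.5000 -1.0000; -4.5000 0.0000]
S = R + BᵀPB = [3/2 0; 0 3] + [2.5000 4.5000; 4.5000 9.0000] = [4.0000 4.5000; 4.5000 12.0000]
BᵀPA = [1.5000 -0.2500; -4.5000 -2.2500]
K = S⁻¹·BᵀPA = [1.3784 0.2568; -0.8919 -0.2838]
A−BK = [0.5946 0.1892; -2.9595 -0.6689]
AᵀP(A−BK) = [52.4189 12.5878; 12.5878 3.0507]
P' = Q + AᵀP(A−BK) = [56.9189 11.8378; 11.8378 3.3007]
tr(P') = 60.2196


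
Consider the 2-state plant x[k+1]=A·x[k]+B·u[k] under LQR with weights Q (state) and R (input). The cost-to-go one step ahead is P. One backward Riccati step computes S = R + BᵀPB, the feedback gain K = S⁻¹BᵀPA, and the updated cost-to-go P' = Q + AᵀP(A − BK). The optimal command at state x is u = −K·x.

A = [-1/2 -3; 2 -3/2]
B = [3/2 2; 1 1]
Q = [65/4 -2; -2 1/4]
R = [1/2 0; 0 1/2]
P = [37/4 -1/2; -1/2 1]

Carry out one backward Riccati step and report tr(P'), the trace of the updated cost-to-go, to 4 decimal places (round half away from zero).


22.0734

BᵀP = [13.3750 0.2500; 18.0000 0.0000]
S = R + BᵀPB = [1/2 0; 0 1/2] + [20.3125 27.0000; 27.0000 36.0000] = [20.8125 27.0000; 27.0000 36.5000]
BᵀPA = [-6.1875 -40.5000; -9.0000 -54.0000]
K = S⁻¹·BᵀPA = [0.5596 -0.6606; -0.6606 -0.9908]
A−BK = [-0.0183 -0.0275; 2.1009 0.1514]
AᵀP(A−BK) = [4.8303 0.4954; 0.4954 0.7431]
P' = Q + AᵀP(A−BK) = [21.0803 -1.5046; -1.5046 0.9931]
tr(P') = 22.0734


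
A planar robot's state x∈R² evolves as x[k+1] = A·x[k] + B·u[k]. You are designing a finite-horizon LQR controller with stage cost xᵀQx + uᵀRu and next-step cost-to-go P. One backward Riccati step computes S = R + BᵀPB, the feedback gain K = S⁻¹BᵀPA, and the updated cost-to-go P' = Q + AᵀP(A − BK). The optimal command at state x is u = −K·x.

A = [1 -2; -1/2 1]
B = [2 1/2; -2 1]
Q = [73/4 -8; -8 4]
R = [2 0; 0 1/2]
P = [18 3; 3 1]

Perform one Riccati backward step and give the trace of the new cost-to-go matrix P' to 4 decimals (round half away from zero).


BᵀP = [30.0000 4.0000; 12.0000 2.5000]
S = R + BᵀPB = [2 0; 0 1/2] + [52.0000 19.0000; 19.0000 8.5000] = [54.0000 19.0000; 19.0000 9.0000]
BᵀPA = [28.0000 -56.0000; 10.7500 -21.5000]
K = S⁻¹·BᵀPA = [0.3820 -0.7640; 0.3880 -0.7760]
A−BK = [0.0420 -0.0840; -0.1240 0.2480]
AᵀP(A−BK) = [0.3830 -0.7660; -0.7660 1.5320]
P' = Q + AᵀP(A−BK) = [18.6330 -8.7660; -8.7660 5.5320]
tr(P') = 24.1650

24.1650


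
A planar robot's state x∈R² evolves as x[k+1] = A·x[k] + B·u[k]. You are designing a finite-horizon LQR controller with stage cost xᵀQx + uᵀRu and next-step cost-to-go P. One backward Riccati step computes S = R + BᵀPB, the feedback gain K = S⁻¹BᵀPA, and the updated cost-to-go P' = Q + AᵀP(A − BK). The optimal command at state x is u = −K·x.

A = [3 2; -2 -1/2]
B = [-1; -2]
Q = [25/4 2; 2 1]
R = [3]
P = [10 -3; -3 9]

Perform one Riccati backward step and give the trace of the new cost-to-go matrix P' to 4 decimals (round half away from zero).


208.7365

BᵀP = [-4.0000 -15.0000]
S = R + BᵀPB = [3] + [34.0000] = [37.0000]
BᵀPA = [18.0000 -0.5000]
K = S⁻¹·BᵀPA = [0.4865 -0.0135]
A−BK = [3.4865 1.9865; -1.0270 -0.5270]
AᵀP(A−BK) = [153.2432 85.7432; 85.7432 48.2432]
P' = Q + AᵀP(A−BK) = [159.4932 87.7432; 87.7432 49.2432]
tr(P') = 208.7365


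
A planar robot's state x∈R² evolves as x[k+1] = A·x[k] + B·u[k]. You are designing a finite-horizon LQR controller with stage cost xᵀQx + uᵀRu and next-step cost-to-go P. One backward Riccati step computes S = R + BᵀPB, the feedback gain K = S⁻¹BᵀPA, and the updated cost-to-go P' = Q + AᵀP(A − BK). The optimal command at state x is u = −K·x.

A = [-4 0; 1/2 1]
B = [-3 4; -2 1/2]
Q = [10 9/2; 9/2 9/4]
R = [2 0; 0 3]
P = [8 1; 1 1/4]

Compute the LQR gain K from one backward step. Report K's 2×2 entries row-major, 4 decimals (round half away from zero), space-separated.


0.4948 -0.0643 -0.5598 -0.0198

BᵀP = [-26.0000 -3.5000; 32.5000 4.1250]
S = R + BᵀPB = [2 0; 0 3] + [85.0000 -105.7500; -105.7500 132.0625] = [87.0000 -105.7500; -105.7500 135.0625]
BᵀPA = [102.2500 -3.5000; -127.9375 4.1250]
K = S⁻¹·BᵀPA = [0.4948 -0.0643; -0.5598 -0.0198]
A−BK = [-0.2763 -0.1137; 1.7696 0.8813]
AᵀP(A−BK) = [1.8456 0.1661; 0.1661 0.1066]
P' = Q + AᵀP(A−BK) = [11.8456 4.6661; 4.6661 2.3566]
tr(P') = 14.2022


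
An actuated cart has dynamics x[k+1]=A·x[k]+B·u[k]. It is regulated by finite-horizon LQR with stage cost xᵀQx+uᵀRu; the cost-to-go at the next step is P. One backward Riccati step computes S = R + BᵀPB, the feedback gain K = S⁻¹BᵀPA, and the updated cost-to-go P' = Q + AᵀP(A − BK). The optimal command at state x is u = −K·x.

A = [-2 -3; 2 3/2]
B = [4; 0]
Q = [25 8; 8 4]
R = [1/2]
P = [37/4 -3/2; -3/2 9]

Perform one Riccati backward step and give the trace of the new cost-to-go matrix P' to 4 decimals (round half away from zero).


84.2256

BᵀP = [37.0000 -6.0000]
S = R + BᵀPB = [1/2] + [148.0000] = [148.5000]
BᵀPA = [-86.0000 -120.0000]
K = S⁻¹·BᵀPA = [-0.5791 -0.8081]
A−BK = [0.3165 0.2323; 2.0000 1.5000]
AᵀP(A−BK) = [35.1953 26.5051; 26.5051 20.0303]
P' = Q + AᵀP(A−BK) = [60.1953 34.5051; 34.5051 24.0303]
tr(P') = 84.2256


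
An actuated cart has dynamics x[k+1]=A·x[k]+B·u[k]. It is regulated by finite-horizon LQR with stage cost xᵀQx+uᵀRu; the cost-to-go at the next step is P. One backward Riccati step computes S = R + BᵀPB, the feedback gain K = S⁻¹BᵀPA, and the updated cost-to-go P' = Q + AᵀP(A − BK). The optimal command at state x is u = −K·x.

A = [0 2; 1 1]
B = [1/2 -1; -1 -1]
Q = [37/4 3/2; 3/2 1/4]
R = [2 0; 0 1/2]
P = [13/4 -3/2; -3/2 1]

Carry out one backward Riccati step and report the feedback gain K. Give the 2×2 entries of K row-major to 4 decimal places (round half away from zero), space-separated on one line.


BᵀP = [3.1250 -1.7500; -1.7500 0.5000]
S = R + BᵀPB = [2 0; 0 1/2] + [3.3125 -1.3750; -1.3750 1.2500] = [5.3125 -1.3750; -1.3750 1.7500]
BᵀPA = [-1.7500 4.5000; 0.5000 -3.0000]
K = S⁻¹·BᵀPA = [-0.3207 0.5063; 0.0338 -1.3165]
A−BK = [0.1941 0.4304; 0.7131 0.1899]
AᵀP(A−BK) = [0.4219 -0.4557; -0.4557 1.7722]
P' = Q + AᵀP(A−BK) = [9.6719 1.0443; 1.0443 2.0222]
tr(P') = 11.6941

-0.3207 0.5063 0.0338 -1.3165


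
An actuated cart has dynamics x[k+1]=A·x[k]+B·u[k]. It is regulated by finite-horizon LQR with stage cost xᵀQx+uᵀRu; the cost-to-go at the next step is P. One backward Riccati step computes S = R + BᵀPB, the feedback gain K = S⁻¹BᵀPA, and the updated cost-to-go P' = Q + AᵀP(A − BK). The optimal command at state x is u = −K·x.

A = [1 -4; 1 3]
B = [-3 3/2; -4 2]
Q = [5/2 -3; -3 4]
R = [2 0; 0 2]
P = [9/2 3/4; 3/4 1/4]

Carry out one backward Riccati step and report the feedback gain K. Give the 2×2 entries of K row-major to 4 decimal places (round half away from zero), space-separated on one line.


BᵀP = [-16.5000 -3.2500; 8.2500 1.6250]
S = R + BᵀPB = [2 0; 0 2] + [62.5000 -31.2500; -31.2500 15.6250] = [64.5000 -31.2500; -31.2500 17.6250]
BᵀPA = [-19.7500 56.2500; 9.8750 -28.1250]
K = S⁻¹·BᵀPA = [-0.2465 0.7020; 0.1232 -0.3510]
A−BK = [0.0757 -1.3674; -0.2324 6.5101]
AᵀP(A−BK) = [0.1648 -0.6687; -0.6687 6.8887]
P' = Q + AᵀP(A−BK) = [2.6648 -3.6687; -3.6687 10.8887]
tr(P') = 13.5534

-0.2465 0.7020 0.1232 -0.3510


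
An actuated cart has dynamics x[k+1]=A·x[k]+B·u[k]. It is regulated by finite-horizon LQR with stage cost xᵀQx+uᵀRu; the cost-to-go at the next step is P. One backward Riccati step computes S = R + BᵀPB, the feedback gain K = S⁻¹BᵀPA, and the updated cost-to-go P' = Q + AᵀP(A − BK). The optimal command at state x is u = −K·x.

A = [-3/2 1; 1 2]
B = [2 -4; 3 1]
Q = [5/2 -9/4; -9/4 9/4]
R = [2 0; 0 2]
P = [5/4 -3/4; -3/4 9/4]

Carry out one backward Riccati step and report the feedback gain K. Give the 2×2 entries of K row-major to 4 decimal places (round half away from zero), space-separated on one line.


0.1657 0.5712 0.4354 0.0768

BᵀP = [0.2500 5.2500; -5.7500 5.2500]
S = R + BᵀPB = [2 0; 0 2] + [16.2500 4.2500; 4.2500 28.2500] = [18.2500 4.2500; 4.2500 30.2500]
BᵀPA = [4.8750 10.7500; 13.8750 4.7500]
K = S⁻¹·BᵀPA = [0.1657 0.5712; 0.4354 0.0768]
A−BK = [-0.0899 0.1648; 0.0674 0.2097]
AᵀP(A−BK) = [0.4635 0.2753; 0.2753 0.7453]
P' = Q + AᵀP(A−BK) = [2.9635 -1.9747; -1.9747 2.9953]
tr(P') = 5.9588


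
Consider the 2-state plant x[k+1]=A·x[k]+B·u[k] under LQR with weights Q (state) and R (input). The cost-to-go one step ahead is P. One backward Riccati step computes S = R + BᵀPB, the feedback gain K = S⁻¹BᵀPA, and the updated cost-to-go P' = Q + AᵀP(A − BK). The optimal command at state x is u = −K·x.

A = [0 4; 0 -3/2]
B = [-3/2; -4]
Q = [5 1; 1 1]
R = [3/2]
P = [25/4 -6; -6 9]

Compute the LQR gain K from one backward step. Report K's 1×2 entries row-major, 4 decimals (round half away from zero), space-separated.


0.0000 1.1306

BᵀP = [14.6250 -27.0000]
S = R + BᵀPB = [3/2] + [86.0625] = [87.5625]
BᵀPA = [0.0000 99.0000]
K = S⁻¹·BᵀPA = [0.0000 1.1306]
A−BK = [0.0000 5.6959; 0.0000 3.0225]
AᵀP(A−BK) = [0.0000 0.0000; 0.0000 80.3185]
P' = Q + AᵀP(A−BK) = [5.0000 1.0000; 1.0000 81.3185]
tr(P') = 86.3185


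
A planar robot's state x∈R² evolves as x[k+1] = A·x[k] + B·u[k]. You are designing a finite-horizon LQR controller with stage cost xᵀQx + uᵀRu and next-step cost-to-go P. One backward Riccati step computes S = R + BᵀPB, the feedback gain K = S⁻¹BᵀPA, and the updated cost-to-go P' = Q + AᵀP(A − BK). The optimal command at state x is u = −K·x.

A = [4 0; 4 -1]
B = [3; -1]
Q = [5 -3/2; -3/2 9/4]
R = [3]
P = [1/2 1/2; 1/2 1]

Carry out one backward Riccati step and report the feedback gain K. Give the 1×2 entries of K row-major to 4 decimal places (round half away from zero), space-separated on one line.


1.0909 -0.0909

BᵀP = [1.0000 0.5000]
S = R + BᵀPB = [3] + [2.5000] = [5.5000]
BᵀPA = [6.0000 -0.5000]
K = S⁻¹·BᵀPA = [1.0909 -0.0909]
A−BK = [0.7273 0.2727; 5.0909 -1.0909]
AᵀP(A−BK) = [33.4545 -5.4545; -5.4545 0.9545]
P' = Q + AᵀP(A−BK) = [38.4545 -6.9545; -6.9545 3.2045]
tr(P') = 41.6591


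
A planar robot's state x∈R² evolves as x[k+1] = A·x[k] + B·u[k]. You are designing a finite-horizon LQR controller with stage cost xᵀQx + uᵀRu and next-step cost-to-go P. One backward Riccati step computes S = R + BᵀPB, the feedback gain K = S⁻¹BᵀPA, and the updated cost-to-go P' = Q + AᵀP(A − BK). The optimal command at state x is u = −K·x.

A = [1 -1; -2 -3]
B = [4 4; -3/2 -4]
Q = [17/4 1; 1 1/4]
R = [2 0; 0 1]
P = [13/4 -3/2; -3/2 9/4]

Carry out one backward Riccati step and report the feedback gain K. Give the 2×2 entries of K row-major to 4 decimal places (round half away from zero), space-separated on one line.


BᵀP = [15.2500 -9.3750; 19.0000 -15.0000]
S = R + BᵀPB = [2 0; 0 1] + [75.0625 98.5000; 98.5000 136.0000] = [77.0625 98.5000; 98.5000 137.0000]
BᵀPA = [34.0000 12.8750; 49.0000 26.0000]
K = S⁻¹·BᵀPA = [-0.1970 -0.9320; 0.4993 0.8598]
A−BK = [-0.2092 -0.7115; -0.2983 -0.9586]
AᵀP(A−BK) = [0.4822 1.3045; 1.3045 4.1431]
P' = Q + AᵀP(A−BK) = [4.7322 2.3045; 2.3045 4.3931]
tr(P') = 9.1252

-0.1970 -0.9320 0.4993 0.8598


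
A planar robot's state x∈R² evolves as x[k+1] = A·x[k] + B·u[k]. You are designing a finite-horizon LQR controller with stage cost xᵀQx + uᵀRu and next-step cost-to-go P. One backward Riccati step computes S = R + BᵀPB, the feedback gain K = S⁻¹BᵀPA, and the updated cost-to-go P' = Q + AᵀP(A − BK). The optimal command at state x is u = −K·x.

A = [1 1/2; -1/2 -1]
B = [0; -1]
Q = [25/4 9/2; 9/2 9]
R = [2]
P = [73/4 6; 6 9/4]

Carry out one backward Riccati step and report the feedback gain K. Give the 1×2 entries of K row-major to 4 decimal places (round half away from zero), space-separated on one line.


-1.1471 -0.1765

BᵀP = [-6.0000 -2.2500]
S = R + BᵀPB = [2] + [2.2500] = [4.2500]
BᵀPA = [-4.8750 -0.7500]
K = S⁻¹·BᵀPA = [-1.1471 -0.1765]
A−BK = [1.0000 0.5000; -1.6471 -1.1765]
AᵀP(A−BK) = [7.2206 1.8897; 1.8897 0.6801]
P' = Q + AᵀP(A−BK) = [13.4706 6.3897; 6.3897 9.6801]
tr(P') = 23.1507


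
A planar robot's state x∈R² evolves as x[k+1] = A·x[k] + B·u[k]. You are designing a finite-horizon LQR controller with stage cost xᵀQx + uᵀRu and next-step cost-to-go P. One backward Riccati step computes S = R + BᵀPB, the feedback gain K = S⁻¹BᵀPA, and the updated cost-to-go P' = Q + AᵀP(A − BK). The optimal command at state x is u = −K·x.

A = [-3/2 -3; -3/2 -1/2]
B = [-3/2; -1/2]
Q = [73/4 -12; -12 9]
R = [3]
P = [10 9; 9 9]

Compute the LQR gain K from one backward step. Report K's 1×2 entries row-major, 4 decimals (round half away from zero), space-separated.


BᵀP = [-19.5000 -18.0000]
S = R + BᵀPB = [3] + [38.2500] = [41.2500]
BᵀPA = [56.2500 67.5000]
K = S⁻¹·BᵀPA = [1.3636 1.6364]
A−BK = [0.5455 -0.5455; -0.8182 0.3182]
AᵀP(A−BK) = [6.5455 6.9545; 6.9545 8.7955]
P' = Q + AᵀP(A−BK) = [24.7955 -5.0455; -5.0455 17.7955]
tr(P') = 42.5909

1.3636 1.6364


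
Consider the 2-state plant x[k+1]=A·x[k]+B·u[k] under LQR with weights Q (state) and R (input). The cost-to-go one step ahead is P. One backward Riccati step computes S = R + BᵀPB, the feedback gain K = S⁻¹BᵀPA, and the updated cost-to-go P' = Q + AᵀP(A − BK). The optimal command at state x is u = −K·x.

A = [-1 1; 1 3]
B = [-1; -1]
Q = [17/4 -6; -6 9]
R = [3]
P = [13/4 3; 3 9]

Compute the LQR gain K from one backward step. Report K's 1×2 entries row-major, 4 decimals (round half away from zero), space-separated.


BᵀP = [-6.2500 -12.0000]
S = R + BᵀPB = [3] + [18.2500] = [21.2500]
BᵀPA = [-5.7500 -42.2500]
K = S⁻¹·BᵀPA = [-0.2706 -1.9882]
A−BK = [-1.2706 -0.9882; 0.7294 1.0118]
AᵀP(A−BK) = [4.6941 6.3176; 6.3176 18.2471]
P' = Q + AᵀP(A−BK) = [8.9441 0.3176; 0.3176 27.2471]
tr(P') = 36.1912

-0.2706 -1.9882


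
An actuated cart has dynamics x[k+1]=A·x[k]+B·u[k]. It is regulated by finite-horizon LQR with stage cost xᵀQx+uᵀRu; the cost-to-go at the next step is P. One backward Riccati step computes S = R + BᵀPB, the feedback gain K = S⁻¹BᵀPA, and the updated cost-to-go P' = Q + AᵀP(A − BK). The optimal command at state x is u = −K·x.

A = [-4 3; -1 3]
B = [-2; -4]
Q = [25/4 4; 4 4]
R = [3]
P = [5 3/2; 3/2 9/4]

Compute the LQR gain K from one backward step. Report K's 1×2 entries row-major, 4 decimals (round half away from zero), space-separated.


0.9157 -1.0120

BᵀP = [-16.0000 -12.0000]
S = R + BᵀPB = [3] + [80.0000] = [83.0000]
BᵀPA = [76.0000 -84.0000]
K = S⁻¹·BᵀPA = [0.9157 -1.0120]
A−BK = [-2.1687 0.9759; 2.6627 -1.0482]
AᵀP(A−BK) = [24.6596 -12.3343; -12.3343 7.2380]
P' = Q + AᵀP(A−BK) = [30.9096 -8.3343; -8.3343 11.2380]
tr(P') = 42.1476


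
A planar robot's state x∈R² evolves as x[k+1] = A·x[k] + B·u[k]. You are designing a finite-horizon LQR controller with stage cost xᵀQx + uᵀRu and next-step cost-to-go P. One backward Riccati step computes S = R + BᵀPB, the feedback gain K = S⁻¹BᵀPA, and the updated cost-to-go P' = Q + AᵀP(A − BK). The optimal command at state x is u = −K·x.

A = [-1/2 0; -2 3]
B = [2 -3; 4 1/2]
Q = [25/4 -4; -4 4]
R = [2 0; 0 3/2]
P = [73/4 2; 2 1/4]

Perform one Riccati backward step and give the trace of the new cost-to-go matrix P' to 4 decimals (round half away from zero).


10.6033

BᵀP = [44.5000 5.0000; -53.7500 -5.8750]
S = R + BᵀPB = [2 0; 0 3/2] + [109.0000 -131.0000; -131.0000 158.3125] = [111.0000 -131.0000; -131.0000 159.8125]
BᵀPA = [-32.2500 15.0000; 38.6250 -17.6250]
K = S⁻¹·BᵀPA = [-0.1627 0.1527; 0.1083 0.0149]
A−BK = [0.1504 -0.2607; -1.4033 2.3816]
AᵀP(A−BK) = [0.1315 -0.1503; -0.1503 0.2218]
P' = Q + AᵀP(A−BK) = [6.3815 -4.1503; -4.1503 4.2218]
tr(P') = 10.6033
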